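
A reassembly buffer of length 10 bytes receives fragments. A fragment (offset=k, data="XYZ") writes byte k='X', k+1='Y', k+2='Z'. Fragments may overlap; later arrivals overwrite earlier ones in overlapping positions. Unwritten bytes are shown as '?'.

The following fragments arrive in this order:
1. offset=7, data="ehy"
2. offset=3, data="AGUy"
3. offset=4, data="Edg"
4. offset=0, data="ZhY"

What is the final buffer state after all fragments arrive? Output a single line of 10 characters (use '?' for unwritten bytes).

Answer: ZhYAEdgehy

Derivation:
Fragment 1: offset=7 data="ehy" -> buffer=???????ehy
Fragment 2: offset=3 data="AGUy" -> buffer=???AGUyehy
Fragment 3: offset=4 data="Edg" -> buffer=???AEdgehy
Fragment 4: offset=0 data="ZhY" -> buffer=ZhYAEdgehy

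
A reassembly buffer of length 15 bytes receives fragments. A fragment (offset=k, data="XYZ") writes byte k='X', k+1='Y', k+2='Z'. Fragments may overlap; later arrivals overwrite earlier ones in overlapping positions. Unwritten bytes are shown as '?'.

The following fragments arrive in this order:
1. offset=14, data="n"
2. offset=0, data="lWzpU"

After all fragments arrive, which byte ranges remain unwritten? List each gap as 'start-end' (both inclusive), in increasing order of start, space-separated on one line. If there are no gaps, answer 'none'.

Fragment 1: offset=14 len=1
Fragment 2: offset=0 len=5
Gaps: 5-13

Answer: 5-13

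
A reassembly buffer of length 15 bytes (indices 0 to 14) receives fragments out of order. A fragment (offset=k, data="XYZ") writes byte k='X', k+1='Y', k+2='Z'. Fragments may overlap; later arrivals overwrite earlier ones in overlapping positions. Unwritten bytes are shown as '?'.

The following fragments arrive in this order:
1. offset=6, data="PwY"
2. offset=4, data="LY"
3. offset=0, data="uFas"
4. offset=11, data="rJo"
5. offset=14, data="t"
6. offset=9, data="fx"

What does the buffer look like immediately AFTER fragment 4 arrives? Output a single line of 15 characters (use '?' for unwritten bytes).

Fragment 1: offset=6 data="PwY" -> buffer=??????PwY??????
Fragment 2: offset=4 data="LY" -> buffer=????LYPwY??????
Fragment 3: offset=0 data="uFas" -> buffer=uFasLYPwY??????
Fragment 4: offset=11 data="rJo" -> buffer=uFasLYPwY??rJo?

Answer: uFasLYPwY??rJo?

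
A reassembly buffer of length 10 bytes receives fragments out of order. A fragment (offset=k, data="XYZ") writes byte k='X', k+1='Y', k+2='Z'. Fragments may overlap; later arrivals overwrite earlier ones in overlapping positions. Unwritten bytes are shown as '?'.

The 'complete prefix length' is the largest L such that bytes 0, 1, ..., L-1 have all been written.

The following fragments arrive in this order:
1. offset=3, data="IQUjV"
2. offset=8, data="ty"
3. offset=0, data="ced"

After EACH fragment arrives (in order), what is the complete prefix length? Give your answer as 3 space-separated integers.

Answer: 0 0 10

Derivation:
Fragment 1: offset=3 data="IQUjV" -> buffer=???IQUjV?? -> prefix_len=0
Fragment 2: offset=8 data="ty" -> buffer=???IQUjVty -> prefix_len=0
Fragment 3: offset=0 data="ced" -> buffer=cedIQUjVty -> prefix_len=10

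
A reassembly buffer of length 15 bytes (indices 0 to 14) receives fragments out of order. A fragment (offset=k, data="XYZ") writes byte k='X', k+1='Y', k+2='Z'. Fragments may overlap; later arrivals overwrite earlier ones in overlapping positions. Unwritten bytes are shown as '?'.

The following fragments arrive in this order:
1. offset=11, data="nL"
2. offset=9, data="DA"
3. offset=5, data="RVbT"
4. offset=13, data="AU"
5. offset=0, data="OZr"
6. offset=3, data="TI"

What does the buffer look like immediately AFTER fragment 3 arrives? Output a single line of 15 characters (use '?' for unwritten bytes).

Fragment 1: offset=11 data="nL" -> buffer=???????????nL??
Fragment 2: offset=9 data="DA" -> buffer=?????????DAnL??
Fragment 3: offset=5 data="RVbT" -> buffer=?????RVbTDAnL??

Answer: ?????RVbTDAnL??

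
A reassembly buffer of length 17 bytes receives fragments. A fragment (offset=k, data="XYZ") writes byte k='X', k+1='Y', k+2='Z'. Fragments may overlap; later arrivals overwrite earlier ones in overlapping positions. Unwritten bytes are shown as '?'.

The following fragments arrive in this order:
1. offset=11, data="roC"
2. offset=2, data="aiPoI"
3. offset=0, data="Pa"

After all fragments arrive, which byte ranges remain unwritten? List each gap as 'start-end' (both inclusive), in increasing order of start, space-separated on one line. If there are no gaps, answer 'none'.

Fragment 1: offset=11 len=3
Fragment 2: offset=2 len=5
Fragment 3: offset=0 len=2
Gaps: 7-10 14-16

Answer: 7-10 14-16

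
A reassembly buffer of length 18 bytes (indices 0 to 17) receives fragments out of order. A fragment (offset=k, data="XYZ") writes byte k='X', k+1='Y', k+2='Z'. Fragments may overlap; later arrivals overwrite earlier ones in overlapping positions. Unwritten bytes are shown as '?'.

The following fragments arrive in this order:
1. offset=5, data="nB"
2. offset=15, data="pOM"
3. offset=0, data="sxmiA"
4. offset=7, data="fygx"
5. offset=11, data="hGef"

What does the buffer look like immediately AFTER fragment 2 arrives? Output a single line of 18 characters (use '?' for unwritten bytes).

Fragment 1: offset=5 data="nB" -> buffer=?????nB???????????
Fragment 2: offset=15 data="pOM" -> buffer=?????nB????????pOM

Answer: ?????nB????????pOM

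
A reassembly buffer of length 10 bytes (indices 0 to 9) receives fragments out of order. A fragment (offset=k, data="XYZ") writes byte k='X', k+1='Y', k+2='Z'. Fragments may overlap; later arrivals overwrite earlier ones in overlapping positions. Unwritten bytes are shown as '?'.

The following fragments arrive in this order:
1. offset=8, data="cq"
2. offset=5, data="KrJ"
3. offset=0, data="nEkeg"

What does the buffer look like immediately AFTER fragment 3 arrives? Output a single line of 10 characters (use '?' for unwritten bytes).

Fragment 1: offset=8 data="cq" -> buffer=????????cq
Fragment 2: offset=5 data="KrJ" -> buffer=?????KrJcq
Fragment 3: offset=0 data="nEkeg" -> buffer=nEkegKrJcq

Answer: nEkegKrJcq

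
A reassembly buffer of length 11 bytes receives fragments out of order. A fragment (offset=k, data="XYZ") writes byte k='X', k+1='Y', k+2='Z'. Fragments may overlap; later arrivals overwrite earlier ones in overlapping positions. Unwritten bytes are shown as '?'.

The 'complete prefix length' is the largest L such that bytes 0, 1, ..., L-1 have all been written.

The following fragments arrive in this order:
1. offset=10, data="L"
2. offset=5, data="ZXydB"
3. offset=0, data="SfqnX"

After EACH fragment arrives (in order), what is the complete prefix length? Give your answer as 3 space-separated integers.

Fragment 1: offset=10 data="L" -> buffer=??????????L -> prefix_len=0
Fragment 2: offset=5 data="ZXydB" -> buffer=?????ZXydBL -> prefix_len=0
Fragment 3: offset=0 data="SfqnX" -> buffer=SfqnXZXydBL -> prefix_len=11

Answer: 0 0 11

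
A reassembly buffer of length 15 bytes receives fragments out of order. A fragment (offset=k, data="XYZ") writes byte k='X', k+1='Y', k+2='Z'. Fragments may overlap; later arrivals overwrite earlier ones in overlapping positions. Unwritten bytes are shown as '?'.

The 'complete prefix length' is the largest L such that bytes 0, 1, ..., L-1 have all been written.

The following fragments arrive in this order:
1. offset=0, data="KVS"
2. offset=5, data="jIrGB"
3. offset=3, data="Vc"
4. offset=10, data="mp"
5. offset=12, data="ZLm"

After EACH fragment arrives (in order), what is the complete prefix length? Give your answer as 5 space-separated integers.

Answer: 3 3 10 12 15

Derivation:
Fragment 1: offset=0 data="KVS" -> buffer=KVS???????????? -> prefix_len=3
Fragment 2: offset=5 data="jIrGB" -> buffer=KVS??jIrGB????? -> prefix_len=3
Fragment 3: offset=3 data="Vc" -> buffer=KVSVcjIrGB????? -> prefix_len=10
Fragment 4: offset=10 data="mp" -> buffer=KVSVcjIrGBmp??? -> prefix_len=12
Fragment 5: offset=12 data="ZLm" -> buffer=KVSVcjIrGBmpZLm -> prefix_len=15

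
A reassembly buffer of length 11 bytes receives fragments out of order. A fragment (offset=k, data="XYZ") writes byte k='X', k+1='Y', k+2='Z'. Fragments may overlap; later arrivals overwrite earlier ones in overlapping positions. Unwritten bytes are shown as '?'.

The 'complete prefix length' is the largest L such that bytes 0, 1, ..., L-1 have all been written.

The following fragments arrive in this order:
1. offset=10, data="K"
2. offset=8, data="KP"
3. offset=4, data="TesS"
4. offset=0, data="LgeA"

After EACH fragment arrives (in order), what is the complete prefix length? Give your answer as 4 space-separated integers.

Answer: 0 0 0 11

Derivation:
Fragment 1: offset=10 data="K" -> buffer=??????????K -> prefix_len=0
Fragment 2: offset=8 data="KP" -> buffer=????????KPK -> prefix_len=0
Fragment 3: offset=4 data="TesS" -> buffer=????TesSKPK -> prefix_len=0
Fragment 4: offset=0 data="LgeA" -> buffer=LgeATesSKPK -> prefix_len=11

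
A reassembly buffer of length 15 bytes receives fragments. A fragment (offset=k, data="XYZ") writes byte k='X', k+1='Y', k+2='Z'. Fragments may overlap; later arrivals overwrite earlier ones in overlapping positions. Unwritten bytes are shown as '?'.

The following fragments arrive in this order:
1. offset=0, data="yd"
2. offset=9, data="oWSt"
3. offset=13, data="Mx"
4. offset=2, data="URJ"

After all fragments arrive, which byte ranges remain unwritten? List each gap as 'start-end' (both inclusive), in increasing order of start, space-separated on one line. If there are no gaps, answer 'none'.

Fragment 1: offset=0 len=2
Fragment 2: offset=9 len=4
Fragment 3: offset=13 len=2
Fragment 4: offset=2 len=3
Gaps: 5-8

Answer: 5-8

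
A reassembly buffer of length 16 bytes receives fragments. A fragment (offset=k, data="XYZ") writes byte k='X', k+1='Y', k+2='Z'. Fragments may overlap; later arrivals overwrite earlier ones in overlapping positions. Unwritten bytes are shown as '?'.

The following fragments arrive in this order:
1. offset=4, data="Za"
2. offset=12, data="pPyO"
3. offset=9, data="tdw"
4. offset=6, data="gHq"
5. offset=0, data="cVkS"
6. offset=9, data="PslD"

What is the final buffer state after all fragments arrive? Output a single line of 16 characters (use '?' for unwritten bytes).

Answer: cVkSZagHqPslDPyO

Derivation:
Fragment 1: offset=4 data="Za" -> buffer=????Za??????????
Fragment 2: offset=12 data="pPyO" -> buffer=????Za??????pPyO
Fragment 3: offset=9 data="tdw" -> buffer=????Za???tdwpPyO
Fragment 4: offset=6 data="gHq" -> buffer=????ZagHqtdwpPyO
Fragment 5: offset=0 data="cVkS" -> buffer=cVkSZagHqtdwpPyO
Fragment 6: offset=9 data="PslD" -> buffer=cVkSZagHqPslDPyO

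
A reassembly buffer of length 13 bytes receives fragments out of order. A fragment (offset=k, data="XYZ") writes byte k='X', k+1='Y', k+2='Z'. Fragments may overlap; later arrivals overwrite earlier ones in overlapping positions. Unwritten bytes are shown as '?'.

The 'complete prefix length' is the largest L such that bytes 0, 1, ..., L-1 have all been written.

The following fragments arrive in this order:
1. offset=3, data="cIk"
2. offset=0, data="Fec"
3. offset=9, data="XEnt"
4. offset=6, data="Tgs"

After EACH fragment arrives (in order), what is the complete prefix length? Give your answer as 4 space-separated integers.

Fragment 1: offset=3 data="cIk" -> buffer=???cIk??????? -> prefix_len=0
Fragment 2: offset=0 data="Fec" -> buffer=FeccIk??????? -> prefix_len=6
Fragment 3: offset=9 data="XEnt" -> buffer=FeccIk???XEnt -> prefix_len=6
Fragment 4: offset=6 data="Tgs" -> buffer=FeccIkTgsXEnt -> prefix_len=13

Answer: 0 6 6 13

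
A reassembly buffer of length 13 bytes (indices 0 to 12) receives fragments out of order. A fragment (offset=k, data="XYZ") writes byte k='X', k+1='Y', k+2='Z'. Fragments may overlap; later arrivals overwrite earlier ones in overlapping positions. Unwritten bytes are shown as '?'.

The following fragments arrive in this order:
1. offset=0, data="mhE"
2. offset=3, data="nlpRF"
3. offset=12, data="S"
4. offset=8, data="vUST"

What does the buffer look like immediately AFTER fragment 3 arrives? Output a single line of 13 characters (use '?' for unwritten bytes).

Fragment 1: offset=0 data="mhE" -> buffer=mhE??????????
Fragment 2: offset=3 data="nlpRF" -> buffer=mhEnlpRF?????
Fragment 3: offset=12 data="S" -> buffer=mhEnlpRF????S

Answer: mhEnlpRF????S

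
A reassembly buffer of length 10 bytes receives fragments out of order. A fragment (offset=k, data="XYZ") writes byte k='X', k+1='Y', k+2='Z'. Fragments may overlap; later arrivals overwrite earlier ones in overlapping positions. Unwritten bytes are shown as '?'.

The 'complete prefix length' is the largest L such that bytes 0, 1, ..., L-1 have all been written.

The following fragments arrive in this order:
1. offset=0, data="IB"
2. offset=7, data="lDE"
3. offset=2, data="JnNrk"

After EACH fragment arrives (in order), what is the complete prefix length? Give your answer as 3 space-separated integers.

Answer: 2 2 10

Derivation:
Fragment 1: offset=0 data="IB" -> buffer=IB???????? -> prefix_len=2
Fragment 2: offset=7 data="lDE" -> buffer=IB?????lDE -> prefix_len=2
Fragment 3: offset=2 data="JnNrk" -> buffer=IBJnNrklDE -> prefix_len=10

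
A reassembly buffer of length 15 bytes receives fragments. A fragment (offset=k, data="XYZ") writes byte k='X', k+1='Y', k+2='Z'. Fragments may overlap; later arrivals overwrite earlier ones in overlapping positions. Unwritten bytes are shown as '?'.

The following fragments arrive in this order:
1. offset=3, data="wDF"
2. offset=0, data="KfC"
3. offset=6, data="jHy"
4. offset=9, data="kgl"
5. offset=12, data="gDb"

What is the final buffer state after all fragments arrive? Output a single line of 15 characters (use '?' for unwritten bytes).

Fragment 1: offset=3 data="wDF" -> buffer=???wDF?????????
Fragment 2: offset=0 data="KfC" -> buffer=KfCwDF?????????
Fragment 3: offset=6 data="jHy" -> buffer=KfCwDFjHy??????
Fragment 4: offset=9 data="kgl" -> buffer=KfCwDFjHykgl???
Fragment 5: offset=12 data="gDb" -> buffer=KfCwDFjHykglgDb

Answer: KfCwDFjHykglgDb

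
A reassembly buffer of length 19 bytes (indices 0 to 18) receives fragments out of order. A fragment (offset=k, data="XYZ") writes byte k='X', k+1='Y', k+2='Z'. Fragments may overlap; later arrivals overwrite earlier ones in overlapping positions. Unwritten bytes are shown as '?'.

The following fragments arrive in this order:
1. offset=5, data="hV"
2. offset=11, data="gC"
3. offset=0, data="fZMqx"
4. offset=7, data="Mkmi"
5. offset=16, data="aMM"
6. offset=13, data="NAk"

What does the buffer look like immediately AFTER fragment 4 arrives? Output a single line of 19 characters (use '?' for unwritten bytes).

Answer: fZMqxhVMkmigC??????

Derivation:
Fragment 1: offset=5 data="hV" -> buffer=?????hV????????????
Fragment 2: offset=11 data="gC" -> buffer=?????hV????gC??????
Fragment 3: offset=0 data="fZMqx" -> buffer=fZMqxhV????gC??????
Fragment 4: offset=7 data="Mkmi" -> buffer=fZMqxhVMkmigC??????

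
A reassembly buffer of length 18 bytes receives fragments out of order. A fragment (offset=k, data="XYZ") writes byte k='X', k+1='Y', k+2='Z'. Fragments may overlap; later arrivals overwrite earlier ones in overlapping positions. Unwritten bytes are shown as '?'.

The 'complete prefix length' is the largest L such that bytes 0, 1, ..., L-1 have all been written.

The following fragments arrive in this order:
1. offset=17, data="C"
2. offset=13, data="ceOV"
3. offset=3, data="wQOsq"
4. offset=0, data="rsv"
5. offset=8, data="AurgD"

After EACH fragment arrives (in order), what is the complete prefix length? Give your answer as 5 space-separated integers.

Fragment 1: offset=17 data="C" -> buffer=?????????????????C -> prefix_len=0
Fragment 2: offset=13 data="ceOV" -> buffer=?????????????ceOVC -> prefix_len=0
Fragment 3: offset=3 data="wQOsq" -> buffer=???wQOsq?????ceOVC -> prefix_len=0
Fragment 4: offset=0 data="rsv" -> buffer=rsvwQOsq?????ceOVC -> prefix_len=8
Fragment 5: offset=8 data="AurgD" -> buffer=rsvwQOsqAurgDceOVC -> prefix_len=18

Answer: 0 0 0 8 18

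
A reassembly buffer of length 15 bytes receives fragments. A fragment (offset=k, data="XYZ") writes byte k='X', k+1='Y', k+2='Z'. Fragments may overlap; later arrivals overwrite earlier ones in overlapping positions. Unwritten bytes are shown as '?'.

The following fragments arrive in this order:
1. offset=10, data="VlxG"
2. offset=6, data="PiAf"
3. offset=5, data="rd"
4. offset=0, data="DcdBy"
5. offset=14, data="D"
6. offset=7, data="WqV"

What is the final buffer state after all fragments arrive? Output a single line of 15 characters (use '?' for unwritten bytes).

Fragment 1: offset=10 data="VlxG" -> buffer=??????????VlxG?
Fragment 2: offset=6 data="PiAf" -> buffer=??????PiAfVlxG?
Fragment 3: offset=5 data="rd" -> buffer=?????rdiAfVlxG?
Fragment 4: offset=0 data="DcdBy" -> buffer=DcdByrdiAfVlxG?
Fragment 5: offset=14 data="D" -> buffer=DcdByrdiAfVlxGD
Fragment 6: offset=7 data="WqV" -> buffer=DcdByrdWqVVlxGD

Answer: DcdByrdWqVVlxGD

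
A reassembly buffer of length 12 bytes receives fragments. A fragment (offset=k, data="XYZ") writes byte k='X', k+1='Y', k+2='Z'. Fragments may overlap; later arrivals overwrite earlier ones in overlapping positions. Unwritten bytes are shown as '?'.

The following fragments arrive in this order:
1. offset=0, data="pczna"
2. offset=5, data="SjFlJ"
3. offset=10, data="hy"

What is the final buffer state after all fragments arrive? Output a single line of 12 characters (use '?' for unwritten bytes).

Answer: pcznaSjFlJhy

Derivation:
Fragment 1: offset=0 data="pczna" -> buffer=pczna???????
Fragment 2: offset=5 data="SjFlJ" -> buffer=pcznaSjFlJ??
Fragment 3: offset=10 data="hy" -> buffer=pcznaSjFlJhy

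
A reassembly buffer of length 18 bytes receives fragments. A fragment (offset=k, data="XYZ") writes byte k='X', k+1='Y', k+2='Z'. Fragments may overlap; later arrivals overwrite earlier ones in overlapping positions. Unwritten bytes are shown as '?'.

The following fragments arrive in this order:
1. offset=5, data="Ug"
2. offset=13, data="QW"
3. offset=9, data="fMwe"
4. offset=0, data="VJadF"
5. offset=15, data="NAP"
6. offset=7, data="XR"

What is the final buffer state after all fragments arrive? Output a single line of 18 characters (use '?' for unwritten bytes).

Answer: VJadFUgXRfMweQWNAP

Derivation:
Fragment 1: offset=5 data="Ug" -> buffer=?????Ug???????????
Fragment 2: offset=13 data="QW" -> buffer=?????Ug??????QW???
Fragment 3: offset=9 data="fMwe" -> buffer=?????Ug??fMweQW???
Fragment 4: offset=0 data="VJadF" -> buffer=VJadFUg??fMweQW???
Fragment 5: offset=15 data="NAP" -> buffer=VJadFUg??fMweQWNAP
Fragment 6: offset=7 data="XR" -> buffer=VJadFUgXRfMweQWNAP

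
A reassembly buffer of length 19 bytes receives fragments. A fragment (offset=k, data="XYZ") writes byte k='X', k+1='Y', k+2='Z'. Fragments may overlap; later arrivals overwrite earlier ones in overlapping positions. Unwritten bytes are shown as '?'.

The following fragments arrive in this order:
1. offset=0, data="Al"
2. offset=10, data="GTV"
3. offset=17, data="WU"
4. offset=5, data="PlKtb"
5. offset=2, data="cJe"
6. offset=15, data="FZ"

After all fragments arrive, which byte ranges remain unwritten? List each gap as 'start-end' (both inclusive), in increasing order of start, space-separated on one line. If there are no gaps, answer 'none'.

Answer: 13-14

Derivation:
Fragment 1: offset=0 len=2
Fragment 2: offset=10 len=3
Fragment 3: offset=17 len=2
Fragment 4: offset=5 len=5
Fragment 5: offset=2 len=3
Fragment 6: offset=15 len=2
Gaps: 13-14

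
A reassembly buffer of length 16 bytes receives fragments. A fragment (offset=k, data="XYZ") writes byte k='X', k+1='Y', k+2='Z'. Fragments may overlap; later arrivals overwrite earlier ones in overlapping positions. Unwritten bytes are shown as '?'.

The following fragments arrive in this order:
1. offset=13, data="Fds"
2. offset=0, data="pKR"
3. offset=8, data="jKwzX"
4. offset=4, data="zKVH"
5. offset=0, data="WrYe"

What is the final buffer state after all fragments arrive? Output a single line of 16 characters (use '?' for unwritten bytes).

Fragment 1: offset=13 data="Fds" -> buffer=?????????????Fds
Fragment 2: offset=0 data="pKR" -> buffer=pKR??????????Fds
Fragment 3: offset=8 data="jKwzX" -> buffer=pKR?????jKwzXFds
Fragment 4: offset=4 data="zKVH" -> buffer=pKR?zKVHjKwzXFds
Fragment 5: offset=0 data="WrYe" -> buffer=WrYezKVHjKwzXFds

Answer: WrYezKVHjKwzXFds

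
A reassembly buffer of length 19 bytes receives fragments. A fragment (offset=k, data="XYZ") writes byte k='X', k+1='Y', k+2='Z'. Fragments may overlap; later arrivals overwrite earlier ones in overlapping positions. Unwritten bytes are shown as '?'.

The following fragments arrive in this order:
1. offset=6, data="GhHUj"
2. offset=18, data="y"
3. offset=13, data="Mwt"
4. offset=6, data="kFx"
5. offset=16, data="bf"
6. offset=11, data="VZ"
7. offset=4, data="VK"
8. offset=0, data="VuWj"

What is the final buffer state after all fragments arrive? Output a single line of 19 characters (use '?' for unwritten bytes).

Fragment 1: offset=6 data="GhHUj" -> buffer=??????GhHUj????????
Fragment 2: offset=18 data="y" -> buffer=??????GhHUj???????y
Fragment 3: offset=13 data="Mwt" -> buffer=??????GhHUj??Mwt??y
Fragment 4: offset=6 data="kFx" -> buffer=??????kFxUj??Mwt??y
Fragment 5: offset=16 data="bf" -> buffer=??????kFxUj??Mwtbfy
Fragment 6: offset=11 data="VZ" -> buffer=??????kFxUjVZMwtbfy
Fragment 7: offset=4 data="VK" -> buffer=????VKkFxUjVZMwtbfy
Fragment 8: offset=0 data="VuWj" -> buffer=VuWjVKkFxUjVZMwtbfy

Answer: VuWjVKkFxUjVZMwtbfy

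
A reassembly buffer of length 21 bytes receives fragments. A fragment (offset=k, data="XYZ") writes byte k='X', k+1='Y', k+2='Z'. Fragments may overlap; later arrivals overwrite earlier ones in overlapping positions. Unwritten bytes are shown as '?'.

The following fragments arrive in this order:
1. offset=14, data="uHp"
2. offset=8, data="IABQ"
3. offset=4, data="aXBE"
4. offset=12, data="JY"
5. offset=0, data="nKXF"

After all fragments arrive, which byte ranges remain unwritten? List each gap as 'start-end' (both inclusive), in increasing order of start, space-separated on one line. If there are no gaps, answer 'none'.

Answer: 17-20

Derivation:
Fragment 1: offset=14 len=3
Fragment 2: offset=8 len=4
Fragment 3: offset=4 len=4
Fragment 4: offset=12 len=2
Fragment 5: offset=0 len=4
Gaps: 17-20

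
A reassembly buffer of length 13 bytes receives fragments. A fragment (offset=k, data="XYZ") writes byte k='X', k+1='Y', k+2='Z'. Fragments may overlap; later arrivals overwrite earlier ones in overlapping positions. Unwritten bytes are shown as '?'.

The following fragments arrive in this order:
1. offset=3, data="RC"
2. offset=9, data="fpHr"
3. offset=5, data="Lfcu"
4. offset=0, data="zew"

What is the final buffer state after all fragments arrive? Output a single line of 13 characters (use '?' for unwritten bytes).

Fragment 1: offset=3 data="RC" -> buffer=???RC????????
Fragment 2: offset=9 data="fpHr" -> buffer=???RC????fpHr
Fragment 3: offset=5 data="Lfcu" -> buffer=???RCLfcufpHr
Fragment 4: offset=0 data="zew" -> buffer=zewRCLfcufpHr

Answer: zewRCLfcufpHr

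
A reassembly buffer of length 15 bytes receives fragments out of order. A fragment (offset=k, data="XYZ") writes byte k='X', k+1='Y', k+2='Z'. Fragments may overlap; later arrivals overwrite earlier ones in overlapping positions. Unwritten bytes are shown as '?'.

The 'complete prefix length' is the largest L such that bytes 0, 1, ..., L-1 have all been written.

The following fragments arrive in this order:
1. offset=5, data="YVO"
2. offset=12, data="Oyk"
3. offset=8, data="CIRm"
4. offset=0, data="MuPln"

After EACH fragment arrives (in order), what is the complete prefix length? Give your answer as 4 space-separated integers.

Answer: 0 0 0 15

Derivation:
Fragment 1: offset=5 data="YVO" -> buffer=?????YVO??????? -> prefix_len=0
Fragment 2: offset=12 data="Oyk" -> buffer=?????YVO????Oyk -> prefix_len=0
Fragment 3: offset=8 data="CIRm" -> buffer=?????YVOCIRmOyk -> prefix_len=0
Fragment 4: offset=0 data="MuPln" -> buffer=MuPlnYVOCIRmOyk -> prefix_len=15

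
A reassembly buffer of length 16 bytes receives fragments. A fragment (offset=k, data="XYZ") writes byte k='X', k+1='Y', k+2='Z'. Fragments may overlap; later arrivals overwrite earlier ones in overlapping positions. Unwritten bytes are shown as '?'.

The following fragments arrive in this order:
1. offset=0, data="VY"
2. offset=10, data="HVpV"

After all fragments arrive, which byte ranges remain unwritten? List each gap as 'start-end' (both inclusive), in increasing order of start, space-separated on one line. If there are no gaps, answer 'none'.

Answer: 2-9 14-15

Derivation:
Fragment 1: offset=0 len=2
Fragment 2: offset=10 len=4
Gaps: 2-9 14-15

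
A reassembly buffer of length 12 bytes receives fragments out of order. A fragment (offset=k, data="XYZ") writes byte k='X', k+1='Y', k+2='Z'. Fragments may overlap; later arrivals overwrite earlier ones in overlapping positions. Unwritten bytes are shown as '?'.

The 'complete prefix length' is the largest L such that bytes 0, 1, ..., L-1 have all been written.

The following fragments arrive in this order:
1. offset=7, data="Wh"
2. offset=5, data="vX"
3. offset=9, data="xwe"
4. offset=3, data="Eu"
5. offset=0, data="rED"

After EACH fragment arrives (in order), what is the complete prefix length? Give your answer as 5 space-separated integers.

Fragment 1: offset=7 data="Wh" -> buffer=???????Wh??? -> prefix_len=0
Fragment 2: offset=5 data="vX" -> buffer=?????vXWh??? -> prefix_len=0
Fragment 3: offset=9 data="xwe" -> buffer=?????vXWhxwe -> prefix_len=0
Fragment 4: offset=3 data="Eu" -> buffer=???EuvXWhxwe -> prefix_len=0
Fragment 5: offset=0 data="rED" -> buffer=rEDEuvXWhxwe -> prefix_len=12

Answer: 0 0 0 0 12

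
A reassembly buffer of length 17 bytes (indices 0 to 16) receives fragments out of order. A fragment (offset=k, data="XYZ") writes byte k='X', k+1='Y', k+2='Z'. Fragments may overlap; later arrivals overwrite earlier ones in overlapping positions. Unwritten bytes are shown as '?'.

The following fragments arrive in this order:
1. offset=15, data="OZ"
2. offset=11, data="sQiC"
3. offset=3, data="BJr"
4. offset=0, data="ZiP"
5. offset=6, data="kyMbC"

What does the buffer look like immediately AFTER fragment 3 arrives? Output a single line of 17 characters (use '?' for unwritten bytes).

Answer: ???BJr?????sQiCOZ

Derivation:
Fragment 1: offset=15 data="OZ" -> buffer=???????????????OZ
Fragment 2: offset=11 data="sQiC" -> buffer=???????????sQiCOZ
Fragment 3: offset=3 data="BJr" -> buffer=???BJr?????sQiCOZ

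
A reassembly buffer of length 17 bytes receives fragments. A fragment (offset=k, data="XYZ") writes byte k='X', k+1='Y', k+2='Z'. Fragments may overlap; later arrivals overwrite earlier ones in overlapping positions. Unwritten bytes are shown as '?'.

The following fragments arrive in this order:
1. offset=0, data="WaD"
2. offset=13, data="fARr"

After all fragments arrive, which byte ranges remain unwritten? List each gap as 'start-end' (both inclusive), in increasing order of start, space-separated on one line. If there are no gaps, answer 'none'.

Fragment 1: offset=0 len=3
Fragment 2: offset=13 len=4
Gaps: 3-12

Answer: 3-12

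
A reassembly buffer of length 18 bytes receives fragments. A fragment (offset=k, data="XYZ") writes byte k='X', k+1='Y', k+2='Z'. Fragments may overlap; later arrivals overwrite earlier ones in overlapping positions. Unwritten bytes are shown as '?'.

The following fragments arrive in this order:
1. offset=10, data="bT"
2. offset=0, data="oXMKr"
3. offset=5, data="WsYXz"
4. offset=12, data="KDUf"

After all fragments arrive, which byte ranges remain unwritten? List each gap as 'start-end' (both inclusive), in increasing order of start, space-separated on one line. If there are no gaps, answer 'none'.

Fragment 1: offset=10 len=2
Fragment 2: offset=0 len=5
Fragment 3: offset=5 len=5
Fragment 4: offset=12 len=4
Gaps: 16-17

Answer: 16-17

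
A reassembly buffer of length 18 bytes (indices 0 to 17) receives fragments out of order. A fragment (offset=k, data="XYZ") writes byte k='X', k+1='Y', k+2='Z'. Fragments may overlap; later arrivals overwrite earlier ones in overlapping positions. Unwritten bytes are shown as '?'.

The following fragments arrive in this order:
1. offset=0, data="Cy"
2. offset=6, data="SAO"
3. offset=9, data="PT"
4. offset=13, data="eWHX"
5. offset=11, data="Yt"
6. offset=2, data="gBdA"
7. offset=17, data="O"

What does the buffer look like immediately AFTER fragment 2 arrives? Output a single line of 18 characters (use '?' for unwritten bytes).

Answer: Cy????SAO?????????

Derivation:
Fragment 1: offset=0 data="Cy" -> buffer=Cy????????????????
Fragment 2: offset=6 data="SAO" -> buffer=Cy????SAO?????????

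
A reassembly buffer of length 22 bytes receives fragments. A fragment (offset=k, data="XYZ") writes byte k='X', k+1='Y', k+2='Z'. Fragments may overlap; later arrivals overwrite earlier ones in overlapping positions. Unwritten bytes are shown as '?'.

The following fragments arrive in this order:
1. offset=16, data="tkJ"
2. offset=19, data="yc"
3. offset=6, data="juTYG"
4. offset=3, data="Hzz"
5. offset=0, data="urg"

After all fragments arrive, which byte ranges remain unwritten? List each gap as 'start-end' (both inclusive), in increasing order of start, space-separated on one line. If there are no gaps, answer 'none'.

Fragment 1: offset=16 len=3
Fragment 2: offset=19 len=2
Fragment 3: offset=6 len=5
Fragment 4: offset=3 len=3
Fragment 5: offset=0 len=3
Gaps: 11-15 21-21

Answer: 11-15 21-21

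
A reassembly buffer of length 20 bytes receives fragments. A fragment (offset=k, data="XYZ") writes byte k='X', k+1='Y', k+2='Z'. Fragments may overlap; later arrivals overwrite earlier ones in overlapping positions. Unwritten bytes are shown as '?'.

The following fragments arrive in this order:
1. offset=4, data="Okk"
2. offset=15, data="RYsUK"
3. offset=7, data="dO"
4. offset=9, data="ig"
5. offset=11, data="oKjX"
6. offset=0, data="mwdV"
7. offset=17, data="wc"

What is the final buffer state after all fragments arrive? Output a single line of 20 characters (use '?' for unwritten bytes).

Fragment 1: offset=4 data="Okk" -> buffer=????Okk?????????????
Fragment 2: offset=15 data="RYsUK" -> buffer=????Okk????????RYsUK
Fragment 3: offset=7 data="dO" -> buffer=????OkkdO??????RYsUK
Fragment 4: offset=9 data="ig" -> buffer=????OkkdOig????RYsUK
Fragment 5: offset=11 data="oKjX" -> buffer=????OkkdOigoKjXRYsUK
Fragment 6: offset=0 data="mwdV" -> buffer=mwdVOkkdOigoKjXRYsUK
Fragment 7: offset=17 data="wc" -> buffer=mwdVOkkdOigoKjXRYwcK

Answer: mwdVOkkdOigoKjXRYwcK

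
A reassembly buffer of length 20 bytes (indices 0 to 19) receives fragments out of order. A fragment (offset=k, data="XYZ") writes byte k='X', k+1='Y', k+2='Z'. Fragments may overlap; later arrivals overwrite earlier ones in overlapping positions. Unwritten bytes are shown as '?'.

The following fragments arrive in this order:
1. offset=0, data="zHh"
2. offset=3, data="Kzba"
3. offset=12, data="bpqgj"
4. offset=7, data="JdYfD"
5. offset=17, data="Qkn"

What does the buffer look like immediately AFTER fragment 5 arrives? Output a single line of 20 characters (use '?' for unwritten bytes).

Fragment 1: offset=0 data="zHh" -> buffer=zHh?????????????????
Fragment 2: offset=3 data="Kzba" -> buffer=zHhKzba?????????????
Fragment 3: offset=12 data="bpqgj" -> buffer=zHhKzba?????bpqgj???
Fragment 4: offset=7 data="JdYfD" -> buffer=zHhKzbaJdYfDbpqgj???
Fragment 5: offset=17 data="Qkn" -> buffer=zHhKzbaJdYfDbpqgjQkn

Answer: zHhKzbaJdYfDbpqgjQkn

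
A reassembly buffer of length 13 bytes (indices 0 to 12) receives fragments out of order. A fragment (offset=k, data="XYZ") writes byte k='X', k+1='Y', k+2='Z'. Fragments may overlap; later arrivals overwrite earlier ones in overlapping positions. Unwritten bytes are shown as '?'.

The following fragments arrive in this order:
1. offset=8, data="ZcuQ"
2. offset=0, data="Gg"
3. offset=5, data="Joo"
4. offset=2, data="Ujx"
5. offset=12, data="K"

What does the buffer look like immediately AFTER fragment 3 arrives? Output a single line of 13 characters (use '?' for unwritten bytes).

Fragment 1: offset=8 data="ZcuQ" -> buffer=????????ZcuQ?
Fragment 2: offset=0 data="Gg" -> buffer=Gg??????ZcuQ?
Fragment 3: offset=5 data="Joo" -> buffer=Gg???JooZcuQ?

Answer: Gg???JooZcuQ?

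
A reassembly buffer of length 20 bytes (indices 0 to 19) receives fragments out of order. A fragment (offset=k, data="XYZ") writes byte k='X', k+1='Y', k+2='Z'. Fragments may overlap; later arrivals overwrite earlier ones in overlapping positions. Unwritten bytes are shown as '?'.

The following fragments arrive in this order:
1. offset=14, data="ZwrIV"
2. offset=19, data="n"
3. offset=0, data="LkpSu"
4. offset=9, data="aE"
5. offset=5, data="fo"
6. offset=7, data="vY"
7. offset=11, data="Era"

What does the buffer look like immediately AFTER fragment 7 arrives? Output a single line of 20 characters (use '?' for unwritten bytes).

Answer: LkpSufovYaEEraZwrIVn

Derivation:
Fragment 1: offset=14 data="ZwrIV" -> buffer=??????????????ZwrIV?
Fragment 2: offset=19 data="n" -> buffer=??????????????ZwrIVn
Fragment 3: offset=0 data="LkpSu" -> buffer=LkpSu?????????ZwrIVn
Fragment 4: offset=9 data="aE" -> buffer=LkpSu????aE???ZwrIVn
Fragment 5: offset=5 data="fo" -> buffer=LkpSufo??aE???ZwrIVn
Fragment 6: offset=7 data="vY" -> buffer=LkpSufovYaE???ZwrIVn
Fragment 7: offset=11 data="Era" -> buffer=LkpSufovYaEEraZwrIVn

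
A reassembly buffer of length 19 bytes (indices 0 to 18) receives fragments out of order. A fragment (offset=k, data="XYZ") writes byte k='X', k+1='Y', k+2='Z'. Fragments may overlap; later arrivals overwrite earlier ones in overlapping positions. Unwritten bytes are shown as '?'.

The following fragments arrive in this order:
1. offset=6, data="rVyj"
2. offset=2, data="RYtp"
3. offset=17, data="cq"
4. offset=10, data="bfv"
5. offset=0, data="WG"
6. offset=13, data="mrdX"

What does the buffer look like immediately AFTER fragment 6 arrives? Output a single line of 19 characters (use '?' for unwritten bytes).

Answer: WGRYtprVyjbfvmrdXcq

Derivation:
Fragment 1: offset=6 data="rVyj" -> buffer=??????rVyj?????????
Fragment 2: offset=2 data="RYtp" -> buffer=??RYtprVyj?????????
Fragment 3: offset=17 data="cq" -> buffer=??RYtprVyj???????cq
Fragment 4: offset=10 data="bfv" -> buffer=??RYtprVyjbfv????cq
Fragment 5: offset=0 data="WG" -> buffer=WGRYtprVyjbfv????cq
Fragment 6: offset=13 data="mrdX" -> buffer=WGRYtprVyjbfvmrdXcq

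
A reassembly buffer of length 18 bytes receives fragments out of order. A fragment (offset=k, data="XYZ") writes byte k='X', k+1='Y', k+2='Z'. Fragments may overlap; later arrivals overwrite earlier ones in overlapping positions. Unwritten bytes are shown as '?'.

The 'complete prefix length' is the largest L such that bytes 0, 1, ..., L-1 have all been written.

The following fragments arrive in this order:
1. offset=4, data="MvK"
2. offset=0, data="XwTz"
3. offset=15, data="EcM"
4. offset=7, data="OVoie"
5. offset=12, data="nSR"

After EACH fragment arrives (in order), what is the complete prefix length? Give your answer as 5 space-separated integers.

Fragment 1: offset=4 data="MvK" -> buffer=????MvK??????????? -> prefix_len=0
Fragment 2: offset=0 data="XwTz" -> buffer=XwTzMvK??????????? -> prefix_len=7
Fragment 3: offset=15 data="EcM" -> buffer=XwTzMvK????????EcM -> prefix_len=7
Fragment 4: offset=7 data="OVoie" -> buffer=XwTzMvKOVoie???EcM -> prefix_len=12
Fragment 5: offset=12 data="nSR" -> buffer=XwTzMvKOVoienSREcM -> prefix_len=18

Answer: 0 7 7 12 18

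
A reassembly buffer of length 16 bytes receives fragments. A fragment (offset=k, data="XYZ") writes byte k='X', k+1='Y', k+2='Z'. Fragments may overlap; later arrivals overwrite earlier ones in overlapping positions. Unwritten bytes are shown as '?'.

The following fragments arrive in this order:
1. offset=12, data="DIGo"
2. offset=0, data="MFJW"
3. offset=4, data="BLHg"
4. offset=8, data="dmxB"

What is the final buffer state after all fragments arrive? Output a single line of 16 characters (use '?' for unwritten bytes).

Fragment 1: offset=12 data="DIGo" -> buffer=????????????DIGo
Fragment 2: offset=0 data="MFJW" -> buffer=MFJW????????DIGo
Fragment 3: offset=4 data="BLHg" -> buffer=MFJWBLHg????DIGo
Fragment 4: offset=8 data="dmxB" -> buffer=MFJWBLHgdmxBDIGo

Answer: MFJWBLHgdmxBDIGo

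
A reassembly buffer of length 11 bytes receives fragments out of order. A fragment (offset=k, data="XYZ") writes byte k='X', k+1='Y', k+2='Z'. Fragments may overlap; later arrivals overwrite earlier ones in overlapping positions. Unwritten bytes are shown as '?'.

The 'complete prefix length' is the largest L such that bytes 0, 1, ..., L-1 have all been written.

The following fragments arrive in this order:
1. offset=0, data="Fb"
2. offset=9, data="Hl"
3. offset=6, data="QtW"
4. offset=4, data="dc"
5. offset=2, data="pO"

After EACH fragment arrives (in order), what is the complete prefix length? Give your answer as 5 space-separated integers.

Answer: 2 2 2 2 11

Derivation:
Fragment 1: offset=0 data="Fb" -> buffer=Fb????????? -> prefix_len=2
Fragment 2: offset=9 data="Hl" -> buffer=Fb???????Hl -> prefix_len=2
Fragment 3: offset=6 data="QtW" -> buffer=Fb????QtWHl -> prefix_len=2
Fragment 4: offset=4 data="dc" -> buffer=Fb??dcQtWHl -> prefix_len=2
Fragment 5: offset=2 data="pO" -> buffer=FbpOdcQtWHl -> prefix_len=11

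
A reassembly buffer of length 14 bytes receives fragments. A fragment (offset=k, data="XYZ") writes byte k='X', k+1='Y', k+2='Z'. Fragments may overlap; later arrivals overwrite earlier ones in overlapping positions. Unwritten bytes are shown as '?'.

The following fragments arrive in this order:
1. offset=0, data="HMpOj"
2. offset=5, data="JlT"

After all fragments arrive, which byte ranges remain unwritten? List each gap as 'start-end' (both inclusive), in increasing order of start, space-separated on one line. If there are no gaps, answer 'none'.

Fragment 1: offset=0 len=5
Fragment 2: offset=5 len=3
Gaps: 8-13

Answer: 8-13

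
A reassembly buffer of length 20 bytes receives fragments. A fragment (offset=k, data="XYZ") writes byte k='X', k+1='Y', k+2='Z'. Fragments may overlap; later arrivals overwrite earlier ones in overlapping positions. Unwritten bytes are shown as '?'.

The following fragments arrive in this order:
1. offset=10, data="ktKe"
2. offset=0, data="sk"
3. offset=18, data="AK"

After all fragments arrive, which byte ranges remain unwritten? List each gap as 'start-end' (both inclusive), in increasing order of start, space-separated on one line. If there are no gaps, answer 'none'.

Fragment 1: offset=10 len=4
Fragment 2: offset=0 len=2
Fragment 3: offset=18 len=2
Gaps: 2-9 14-17

Answer: 2-9 14-17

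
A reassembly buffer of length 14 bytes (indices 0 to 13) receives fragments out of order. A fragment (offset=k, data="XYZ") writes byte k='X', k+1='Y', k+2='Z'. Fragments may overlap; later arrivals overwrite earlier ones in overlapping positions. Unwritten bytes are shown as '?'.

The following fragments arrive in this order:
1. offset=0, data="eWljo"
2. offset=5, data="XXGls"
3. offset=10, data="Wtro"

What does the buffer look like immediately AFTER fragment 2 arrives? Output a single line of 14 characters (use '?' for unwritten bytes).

Fragment 1: offset=0 data="eWljo" -> buffer=eWljo?????????
Fragment 2: offset=5 data="XXGls" -> buffer=eWljoXXGls????

Answer: eWljoXXGls????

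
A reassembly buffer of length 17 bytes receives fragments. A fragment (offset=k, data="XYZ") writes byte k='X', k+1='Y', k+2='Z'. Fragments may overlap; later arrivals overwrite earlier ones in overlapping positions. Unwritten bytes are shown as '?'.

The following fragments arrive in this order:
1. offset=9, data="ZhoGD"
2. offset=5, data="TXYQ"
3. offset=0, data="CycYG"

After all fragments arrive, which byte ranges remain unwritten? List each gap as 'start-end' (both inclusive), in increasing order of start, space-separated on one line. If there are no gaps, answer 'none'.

Answer: 14-16

Derivation:
Fragment 1: offset=9 len=5
Fragment 2: offset=5 len=4
Fragment 3: offset=0 len=5
Gaps: 14-16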